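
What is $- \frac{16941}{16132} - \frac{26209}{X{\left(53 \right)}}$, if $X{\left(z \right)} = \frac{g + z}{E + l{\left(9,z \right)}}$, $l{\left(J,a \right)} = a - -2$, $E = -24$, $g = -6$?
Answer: $- \frac{13107707455}{758204} \approx -17288.0$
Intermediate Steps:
$l{\left(J,a \right)} = 2 + a$ ($l{\left(J,a \right)} = a + 2 = 2 + a$)
$X{\left(z \right)} = \frac{-6 + z}{-22 + z}$ ($X{\left(z \right)} = \frac{-6 + z}{-24 + \left(2 + z\right)} = \frac{-6 + z}{-22 + z}$)
$- \frac{16941}{16132} - \frac{26209}{X{\left(53 \right)}} = - \frac{16941}{16132} - \frac{26209}{\frac{1}{-22 + 53} \left(-6 + 53\right)} = \left(-16941\right) \frac{1}{16132} - \frac{26209}{\frac{1}{31} \cdot 47} = - \frac{16941}{16132} - \frac{26209}{\frac{1}{31} \cdot 47} = - \frac{16941}{16132} - \frac{26209}{\frac{47}{31}} = - \frac{16941}{16132} - \frac{812479}{47} = - \frac{13107707455}{758204}$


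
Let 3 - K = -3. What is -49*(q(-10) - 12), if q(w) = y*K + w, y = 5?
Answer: -392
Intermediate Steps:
K = 6 (K = 3 - 1*(-3) = 3 + 3 = 6)
q(w) = 30 + w (q(w) = 5*6 + w = 30 + w)
-49*(q(-10) - 12) = -49*((30 - 10) - 12) = -49*(20 - 12) = -49*8 = -392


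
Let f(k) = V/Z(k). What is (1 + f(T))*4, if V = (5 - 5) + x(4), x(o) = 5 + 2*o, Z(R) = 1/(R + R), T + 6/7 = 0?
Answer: -596/7 ≈ -85.143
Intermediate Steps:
T = -6/7 (T = -6/7 + 0 = -6/7 ≈ -0.85714)
Z(R) = 1/(2*R)
V = 13 (V = (5 - 5) + (5 + 2*4) = 0 + (5 + 8) = 0 + 13 = 13)
f(k) = 26*k (f(k) = 13/((1/(2*k))) = 13*(2*k) = 26*k)
(1 + f(T))*4 = (1 + 26*(-6/7))*4 = (1 - 156/7)*4 = -149/7*4 = -596/7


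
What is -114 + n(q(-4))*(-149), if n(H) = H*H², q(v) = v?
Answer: 9422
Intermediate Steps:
n(H) = H³
-114 + n(q(-4))*(-149) = -114 + (-4)³*(-149) = -114 - 64*(-149) = -114 + 9536 = 9422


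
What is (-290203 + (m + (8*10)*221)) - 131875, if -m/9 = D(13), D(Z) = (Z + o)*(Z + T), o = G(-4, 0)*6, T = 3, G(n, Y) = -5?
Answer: -401950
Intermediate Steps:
o = -30 (o = -5*6 = -30)
D(Z) = (-30 + Z)*(3 + Z) (D(Z) = (Z - 30)*(Z + 3) = (-30 + Z)*(3 + Z))
m = 2448 (m = -9*(-90 + 13**2 - 27*13) = -9*(-90 + 169 - 351) = -9*(-272) = 2448)
(-290203 + (m + (8*10)*221)) - 131875 = (-290203 + (2448 + (8*10)*221)) - 131875 = (-290203 + (2448 + 80*221)) - 131875 = (-290203 + (2448 + 17680)) - 131875 = (-290203 + 20128) - 131875 = -270075 - 131875 = -401950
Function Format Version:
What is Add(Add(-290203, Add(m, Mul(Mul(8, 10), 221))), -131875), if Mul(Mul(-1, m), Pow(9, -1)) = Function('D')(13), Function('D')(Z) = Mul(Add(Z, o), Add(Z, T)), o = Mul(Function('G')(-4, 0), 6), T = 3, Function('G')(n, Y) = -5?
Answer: -401950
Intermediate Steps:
o = -30 (o = Mul(-5, 6) = -30)
Function('D')(Z) = Mul(Add(-30, Z), Add(3, Z)) (Function('D')(Z) = Mul(Add(Z, -30), Add(Z, 3)) = Mul(Add(-30, Z), Add(3, Z)))
m = 2448 (m = Mul(-9, Add(-90, Pow(13, 2), Mul(-27, 13))) = Mul(-9, Add(-90, 169, -351)) = Mul(-9, -272) = 2448)
Add(Add(-290203, Add(m, Mul(Mul(8, 10), 221))), -131875) = Add(Add(-290203, Add(2448, Mul(Mul(8, 10), 221))), -131875) = Add(Add(-290203, Add(2448, Mul(80, 221))), -131875) = Add(Add(-290203, Add(2448, 17680)), -131875) = Add(Add(-290203, 20128), -131875) = Add(-270075, -131875) = -401950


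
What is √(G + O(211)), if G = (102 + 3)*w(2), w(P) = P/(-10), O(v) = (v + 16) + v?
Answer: √417 ≈ 20.421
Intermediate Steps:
O(v) = 16 + 2*v (O(v) = (16 + v) + v = 16 + 2*v)
w(P) = -P/10 (w(P) = P*(-⅒) = -P/10)
G = -21 (G = (102 + 3)*(-⅒*2) = 105*(-⅕) = -21)
√(G + O(211)) = √(-21 + (16 + 2*211)) = √(-21 + (16 + 422)) = √(-21 + 438) = √417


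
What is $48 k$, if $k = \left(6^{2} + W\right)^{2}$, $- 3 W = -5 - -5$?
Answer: $62208$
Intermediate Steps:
$W = 0$ ($W = - \frac{-5 - -5}{3} = - \frac{-5 + 5}{3} = \left(- \frac{1}{3}\right) 0 = 0$)
$k = 1296$ ($k = \left(6^{2} + 0\right)^{2} = \left(36 + 0\right)^{2} = 36^{2} = 1296$)
$48 k = 48 \cdot 1296 = 62208$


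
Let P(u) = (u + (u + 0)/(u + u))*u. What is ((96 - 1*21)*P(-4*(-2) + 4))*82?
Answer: 922500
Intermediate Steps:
P(u) = u*(½ + u) (P(u) = (u + u/((2*u)))*u = (u + u*(1/(2*u)))*u = (u + ½)*u = (½ + u)*u = u*(½ + u))
((96 - 1*21)*P(-4*(-2) + 4))*82 = ((96 - 1*21)*((-4*(-2) + 4)*(½ + (-4*(-2) + 4))))*82 = ((96 - 21)*((8 + 4)*(½ + (8 + 4))))*82 = (75*(12*(½ + 12)))*82 = (75*(12*(25/2)))*82 = (75*150)*82 = 11250*82 = 922500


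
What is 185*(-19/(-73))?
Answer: 3515/73 ≈ 48.151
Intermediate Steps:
185*(-19/(-73)) = 185*(-19*(-1/73)) = 185*(19/73) = 3515/73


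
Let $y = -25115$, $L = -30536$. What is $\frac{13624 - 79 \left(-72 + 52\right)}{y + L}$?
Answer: $- \frac{15204}{55651} \approx -0.2732$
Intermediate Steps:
$\frac{13624 - 79 \left(-72 + 52\right)}{y + L} = \frac{13624 - 79 \left(-72 + 52\right)}{-25115 - 30536} = \frac{13624 - -1580}{-55651} = \left(13624 + 1580\right) \left(- \frac{1}{55651}\right) = 15204 \left(- \frac{1}{55651}\right) = - \frac{15204}{55651}$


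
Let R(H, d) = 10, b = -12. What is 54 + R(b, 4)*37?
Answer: 424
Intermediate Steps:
54 + R(b, 4)*37 = 54 + 10*37 = 54 + 370 = 424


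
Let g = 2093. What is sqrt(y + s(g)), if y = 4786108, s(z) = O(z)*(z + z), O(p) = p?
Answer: sqrt(13547406) ≈ 3680.7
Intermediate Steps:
s(z) = 2*z**2 (s(z) = z*(z + z) = z*(2*z) = 2*z**2)
sqrt(y + s(g)) = sqrt(4786108 + 2*2093**2) = sqrt(4786108 + 2*4380649) = sqrt(4786108 + 8761298) = sqrt(13547406)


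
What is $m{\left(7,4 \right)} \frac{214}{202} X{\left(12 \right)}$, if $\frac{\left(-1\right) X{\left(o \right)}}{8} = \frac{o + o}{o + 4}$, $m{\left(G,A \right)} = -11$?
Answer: $\frac{14124}{101} \approx 139.84$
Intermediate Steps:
$X{\left(o \right)} = - \frac{16 o}{4 + o}$ ($X{\left(o \right)} = - 8 \frac{o + o}{o + 4} = - 8 \frac{2 o}{4 + o} = - \frac{16 o}{4 + o}$)
$m{\left(7,4 \right)} \frac{214}{202} X{\left(12 \right)} = - 11 \cdot \frac{214}{202} \left(\left(-16\right) 12 \frac{1}{4 + 12}\right) = - 11 \cdot 214 \cdot \frac{1}{202} \left(\left(-16\right) 12 \cdot \frac{1}{16}\right) = \left(-11\right) \frac{107}{101} \left(\left(-16\right) 12 \cdot \frac{1}{16}\right) = \left(- \frac{1177}{101}\right) \left(-12\right) = \frac{14124}{101}$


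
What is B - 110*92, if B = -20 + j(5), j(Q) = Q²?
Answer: -10115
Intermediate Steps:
B = 5 (B = -20 + 5² = -20 + 25 = 5)
B - 110*92 = 5 - 110*92 = 5 - 10120 = -10115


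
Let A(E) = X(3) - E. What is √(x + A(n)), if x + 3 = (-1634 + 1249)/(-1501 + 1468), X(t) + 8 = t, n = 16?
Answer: I*√111/3 ≈ 3.5119*I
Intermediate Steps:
X(t) = -8 + t
x = 26/3 (x = -3 + (-1634 + 1249)/(-1501 + 1468) = -3 - 385/(-33) = -3 - 385*(-1/33) = -3 + 35/3 = 26/3 ≈ 8.6667)
A(E) = -5 - E (A(E) = (-8 + 3) - E = -5 - E)
√(x + A(n)) = √(26/3 + (-5 - 1*16)) = √(26/3 + (-5 - 16)) = √(26/3 - 21) = √(-37/3) = I*√111/3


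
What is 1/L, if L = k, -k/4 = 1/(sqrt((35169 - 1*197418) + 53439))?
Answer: -3*I*sqrt(12090)/4 ≈ -82.466*I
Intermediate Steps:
k = 2*I*sqrt(12090)/18135 (k = -4/sqrt((35169 - 1*197418) + 53439) = -4/sqrt((35169 - 197418) + 53439) = -4/sqrt(-162249 + 53439) = -4*(-I*sqrt(12090)/36270) = -(-2)*I*sqrt(12090)/18135 = 2*I*sqrt(12090)/18135 ≈ 0.012126*I)
L = 2*I*sqrt(12090)/18135 ≈ 0.012126*I
1/L = 1/(2*I*sqrt(12090)/18135) = -3*I*sqrt(12090)/4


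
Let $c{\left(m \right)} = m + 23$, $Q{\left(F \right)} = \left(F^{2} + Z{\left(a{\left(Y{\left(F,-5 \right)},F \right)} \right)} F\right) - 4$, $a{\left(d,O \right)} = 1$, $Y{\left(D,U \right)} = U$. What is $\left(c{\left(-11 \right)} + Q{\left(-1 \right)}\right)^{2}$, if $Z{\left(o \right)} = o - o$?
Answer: $81$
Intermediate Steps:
$Z{\left(o \right)} = 0$
$Q{\left(F \right)} = -4 + F^{2}$ ($Q{\left(F \right)} = \left(F^{2} + 0 F\right) - 4 = \left(F^{2} + 0\right) - 4 = F^{2} - 4 = -4 + F^{2}$)
$c{\left(m \right)} = 23 + m$
$\left(c{\left(-11 \right)} + Q{\left(-1 \right)}\right)^{2} = \left(\left(23 - 11\right) - \left(4 - \left(-1\right)^{2}\right)\right)^{2} = \left(12 + \left(-4 + 1\right)\right)^{2} = \left(12 - 3\right)^{2} = 9^{2} = 81$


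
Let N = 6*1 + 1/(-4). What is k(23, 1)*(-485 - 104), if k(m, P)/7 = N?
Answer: -94829/4 ≈ -23707.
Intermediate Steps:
N = 23/4 (N = 6 - 1/4 = 23/4 ≈ 5.7500)
k(m, P) = 161/4 (k(m, P) = 7*(23/4) = 161/4)
k(23, 1)*(-485 - 104) = 161*(-485 - 104)/4 = (161/4)*(-589) = -94829/4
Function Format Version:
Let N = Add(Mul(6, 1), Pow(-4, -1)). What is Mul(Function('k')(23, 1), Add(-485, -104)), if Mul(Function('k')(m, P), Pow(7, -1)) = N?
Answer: Rational(-94829, 4) ≈ -23707.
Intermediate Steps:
N = Rational(23, 4) (N = Add(6, Rational(-1, 4)) = Rational(23, 4) ≈ 5.7500)
Function('k')(m, P) = Rational(161, 4) (Function('k')(m, P) = Mul(7, Rational(23, 4)) = Rational(161, 4))
Mul(Function('k')(23, 1), Add(-485, -104)) = Mul(Rational(161, 4), Add(-485, -104)) = Mul(Rational(161, 4), -589) = Rational(-94829, 4)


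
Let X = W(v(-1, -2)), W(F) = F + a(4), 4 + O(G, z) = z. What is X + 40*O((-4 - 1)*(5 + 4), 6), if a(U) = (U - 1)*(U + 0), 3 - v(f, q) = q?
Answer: 97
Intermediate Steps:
v(f, q) = 3 - q
O(G, z) = -4 + z
a(U) = U*(-1 + U) (a(U) = (-1 + U)*U = U*(-1 + U))
W(F) = 12 + F (W(F) = F + 4*(-1 + 4) = F + 4*3 = F + 12 = 12 + F)
X = 17 (X = 12 + (3 - 1*(-2)) = 12 + (3 + 2) = 12 + 5 = 17)
X + 40*O((-4 - 1)*(5 + 4), 6) = 17 + 40*(-4 + 6) = 17 + 40*2 = 17 + 80 = 97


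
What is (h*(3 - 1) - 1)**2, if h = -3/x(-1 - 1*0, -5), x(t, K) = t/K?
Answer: 961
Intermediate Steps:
h = -15 (h = -3*(-5/(-1 - 1*0)) = -3*(-5/(-1 + 0)) = -3/((-1*(-1/5))) = -3/1/5 = -3*5 = -15)
(h*(3 - 1) - 1)**2 = (-15*(3 - 1) - 1)**2 = (-15*2 - 1)**2 = (-30 - 1)**2 = (-31)**2 = 961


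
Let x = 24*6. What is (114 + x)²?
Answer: 66564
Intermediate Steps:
x = 144
(114 + x)² = (114 + 144)² = 258² = 66564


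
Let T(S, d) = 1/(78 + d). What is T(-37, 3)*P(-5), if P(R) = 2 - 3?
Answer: -1/81 ≈ -0.012346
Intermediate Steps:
P(R) = -1
T(-37, 3)*P(-5) = -1/(78 + 3) = -1/81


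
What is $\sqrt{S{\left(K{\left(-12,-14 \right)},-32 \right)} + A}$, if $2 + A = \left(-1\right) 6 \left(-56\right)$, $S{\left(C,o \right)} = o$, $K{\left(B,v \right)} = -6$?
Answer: $\sqrt{302} \approx 17.378$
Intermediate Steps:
$A = 334$ ($A = -2 + \left(-1\right) 6 \left(-56\right) = -2 - -336 = -2 + 336 = 334$)
$\sqrt{S{\left(K{\left(-12,-14 \right)},-32 \right)} + A} = \sqrt{-32 + 334} = \sqrt{302}$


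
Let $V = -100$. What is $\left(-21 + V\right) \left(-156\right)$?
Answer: $18876$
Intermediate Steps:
$\left(-21 + V\right) \left(-156\right) = \left(-21 - 100\right) \left(-156\right) = \left(-121\right) \left(-156\right) = 18876$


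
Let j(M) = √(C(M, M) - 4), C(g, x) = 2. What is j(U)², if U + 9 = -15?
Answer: -2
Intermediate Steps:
U = -24 (U = -9 - 15 = -24)
j(M) = I*√2 (j(M) = √(2 - 4) = √(-2) = I*√2)
j(U)² = (I*√2)² = -2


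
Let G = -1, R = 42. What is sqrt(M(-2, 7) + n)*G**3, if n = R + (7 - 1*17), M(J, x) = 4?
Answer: -6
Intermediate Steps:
n = 32 (n = 42 + (7 - 1*17) = 42 + (7 - 17) = 42 - 10 = 32)
sqrt(M(-2, 7) + n)*G**3 = sqrt(4 + 32)*(-1)**3 = sqrt(36)*(-1) = 6*(-1) = -6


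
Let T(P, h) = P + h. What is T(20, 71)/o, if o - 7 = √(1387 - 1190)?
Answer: -637/148 + 91*√197/148 ≈ 4.3260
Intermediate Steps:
o = 7 + √197 (o = 7 + √(1387 - 1190) = 7 + √197 ≈ 21.036)
T(20, 71)/o = (20 + 71)/(7 + √197) = 91/(7 + √197)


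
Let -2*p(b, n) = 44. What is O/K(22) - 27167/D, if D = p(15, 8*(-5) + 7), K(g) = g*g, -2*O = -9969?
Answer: 1205317/968 ≈ 1245.2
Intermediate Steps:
O = 9969/2 (O = -1/2*(-9969) = 9969/2 ≈ 4984.5)
K(g) = g**2
p(b, n) = -22 (p(b, n) = -1/2*44 = -22)
D = -22
O/K(22) - 27167/D = 9969/(2*(22**2)) - 27167/(-22) = (9969/2)/484 - 27167*(-1/22) = (9969/2)*(1/484) + 27167/22 = 9969/968 + 27167/22 = 1205317/968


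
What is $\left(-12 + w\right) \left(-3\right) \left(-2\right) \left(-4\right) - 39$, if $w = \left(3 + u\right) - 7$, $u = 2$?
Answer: $297$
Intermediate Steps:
$w = -2$ ($w = \left(3 + 2\right) - 7 = 5 - 7 = -2$)
$\left(-12 + w\right) \left(-3\right) \left(-2\right) \left(-4\right) - 39 = \left(-12 - 2\right) \left(-3\right) \left(-2\right) \left(-4\right) - 39 = - 14 \cdot 6 \left(-4\right) - 39 = \left(-14\right) \left(-24\right) - 39 = 336 - 39 = 297$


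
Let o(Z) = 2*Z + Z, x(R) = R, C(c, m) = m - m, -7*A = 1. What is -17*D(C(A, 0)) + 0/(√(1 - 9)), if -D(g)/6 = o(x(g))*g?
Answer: 0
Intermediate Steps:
A = -⅐ (A = -⅐*1 = -⅐ ≈ -0.14286)
C(c, m) = 0
o(Z) = 3*Z
D(g) = -18*g² (D(g) = -6*3*g*g = -18*g²)
-17*D(C(A, 0)) + 0/(√(1 - 9)) = -(-306)*0² + 0/(√(1 - 9)) = -(-306)*0 + 0/(√(-8)) = -17*0 + 0/((2*I*√2)) = 0 + 0*(-I*√2/4) = 0 + 0 = 0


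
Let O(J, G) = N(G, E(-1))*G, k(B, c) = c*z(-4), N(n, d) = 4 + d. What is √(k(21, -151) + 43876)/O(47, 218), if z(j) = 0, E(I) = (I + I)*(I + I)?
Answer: √10969/872 ≈ 0.12011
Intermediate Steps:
E(I) = 4*I² (E(I) = (2*I)*(2*I) = 4*I²)
k(B, c) = 0 (k(B, c) = c*0 = 0)
O(J, G) = 8*G (O(J, G) = (4 + 4*(-1)²)*G = (4 + 4*1)*G = (4 + 4)*G = 8*G)
√(k(21, -151) + 43876)/O(47, 218) = √(0 + 43876)/((8*218)) = √43876/1744 = (2*√10969)*(1/1744) = √10969/872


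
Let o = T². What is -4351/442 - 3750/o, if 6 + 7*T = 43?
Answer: -87174019/605098 ≈ -144.07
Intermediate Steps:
T = 37/7 (T = -6/7 + (⅐)*43 = -6/7 + 43/7 = 37/7 ≈ 5.2857)
o = 1369/49 (o = (37/7)² = 1369/49 ≈ 27.939)
-4351/442 - 3750/o = -4351/442 - 3750/1369/49 = -4351*1/442 - 3750*49/1369 = -4351/442 - 183750/1369 = -87174019/605098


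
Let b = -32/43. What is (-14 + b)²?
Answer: 401956/1849 ≈ 217.39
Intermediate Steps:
b = -32/43 (b = -32*1/43 = -32/43 ≈ -0.74419)
(-14 + b)² = (-14 - 32/43)² = (-634/43)² = 401956/1849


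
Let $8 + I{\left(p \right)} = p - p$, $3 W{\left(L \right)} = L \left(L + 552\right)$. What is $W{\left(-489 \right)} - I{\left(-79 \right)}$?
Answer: $-10261$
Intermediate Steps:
$W{\left(L \right)} = \frac{L \left(552 + L\right)}{3}$ ($W{\left(L \right)} = \frac{L \left(L + 552\right)}{3} = \frac{L \left(552 + L\right)}{3}$)
$I{\left(p \right)} = -8$ ($I{\left(p \right)} = -8 + \left(p - p\right) = -8 + 0 = -8$)
$W{\left(-489 \right)} - I{\left(-79 \right)} = \frac{1}{3} \left(-489\right) \left(552 - 489\right) - -8 = \frac{1}{3} \left(-489\right) 63 + 8 = -10269 + 8 = -10261$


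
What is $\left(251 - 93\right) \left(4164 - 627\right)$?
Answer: $558846$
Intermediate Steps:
$\left(251 - 93\right) \left(4164 - 627\right) = 158 \cdot 3537 = 558846$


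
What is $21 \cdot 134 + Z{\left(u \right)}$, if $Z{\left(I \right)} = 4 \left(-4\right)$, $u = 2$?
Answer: $2798$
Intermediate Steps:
$Z{\left(I \right)} = -16$
$21 \cdot 134 + Z{\left(u \right)} = 21 \cdot 134 - 16 = 2814 - 16 = 2798$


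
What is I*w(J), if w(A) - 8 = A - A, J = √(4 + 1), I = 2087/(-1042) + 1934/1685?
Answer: -6005468/877885 ≈ -6.8408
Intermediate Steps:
I = -1501367/1755770 (I = 2087*(-1/1042) + 1934*(1/1685) = -2087/1042 + 1934/1685 = -1501367/1755770 ≈ -0.85510)
J = √5 ≈ 2.2361
w(A) = 8 (w(A) = 8 + (A - A) = 8 + 0 = 8)
I*w(J) = -1501367/1755770*8 = -6005468/877885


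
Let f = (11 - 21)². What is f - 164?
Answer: -64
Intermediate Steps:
f = 100 (f = (-10)² = 100)
f - 164 = 100 - 164 = -64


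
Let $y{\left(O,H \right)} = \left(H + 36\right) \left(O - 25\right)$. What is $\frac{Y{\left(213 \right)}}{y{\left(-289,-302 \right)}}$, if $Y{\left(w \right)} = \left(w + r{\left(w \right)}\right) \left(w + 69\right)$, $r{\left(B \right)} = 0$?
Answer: $\frac{30033}{41762} \approx 0.71915$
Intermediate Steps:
$y{\left(O,H \right)} = \left(-25 + O\right) \left(36 + H\right)$ ($y{\left(O,H \right)} = \left(36 + H\right) \left(-25 + O\right) = \left(-25 + O\right) \left(36 + H\right)$)
$Y{\left(w \right)} = w \left(69 + w\right)$ ($Y{\left(w \right)} = \left(w + 0\right) \left(w + 69\right) = w \left(69 + w\right)$)
$\frac{Y{\left(213 \right)}}{y{\left(-289,-302 \right)}} = \frac{213 \left(69 + 213\right)}{-900 - -7550 + 36 \left(-289\right) - -87278} = \frac{213 \cdot 282}{-900 + 7550 - 10404 + 87278} = \frac{60066}{83524} = 60066 \cdot \frac{1}{83524} = \frac{30033}{41762}$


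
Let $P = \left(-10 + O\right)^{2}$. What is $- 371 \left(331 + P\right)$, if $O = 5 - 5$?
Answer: $-159901$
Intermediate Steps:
$O = 0$
$P = 100$ ($P = \left(-10 + 0\right)^{2} = \left(-10\right)^{2} = 100$)
$- 371 \left(331 + P\right) = - 371 \left(331 + 100\right) = \left(-371\right) 431 = -159901$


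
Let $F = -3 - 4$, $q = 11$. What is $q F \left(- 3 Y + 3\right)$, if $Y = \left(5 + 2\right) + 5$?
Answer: $2541$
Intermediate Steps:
$Y = 12$ ($Y = 7 + 5 = 12$)
$F = -7$ ($F = -3 - 4 = -7$)
$q F \left(- 3 Y + 3\right) = 11 \left(-7\right) \left(\left(-3\right) 12 + 3\right) = - 77 \left(-36 + 3\right) = \left(-77\right) \left(-33\right) = 2541$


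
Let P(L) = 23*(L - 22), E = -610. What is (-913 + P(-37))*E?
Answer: 1384700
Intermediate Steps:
P(L) = -506 + 23*L (P(L) = 23*(-22 + L) = -506 + 23*L)
(-913 + P(-37))*E = (-913 + (-506 + 23*(-37)))*(-610) = (-913 + (-506 - 851))*(-610) = (-913 - 1357)*(-610) = -2270*(-610) = 1384700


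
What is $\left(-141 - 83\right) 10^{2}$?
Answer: $-22400$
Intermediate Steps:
$\left(-141 - 83\right) 10^{2} = \left(-224\right) 100 = -22400$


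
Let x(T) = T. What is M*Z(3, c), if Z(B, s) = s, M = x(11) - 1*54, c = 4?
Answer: -172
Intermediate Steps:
M = -43 (M = 11 - 1*54 = 11 - 54 = -43)
M*Z(3, c) = -43*4 = -172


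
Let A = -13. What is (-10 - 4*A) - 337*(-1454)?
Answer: 490040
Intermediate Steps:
(-10 - 4*A) - 337*(-1454) = (-10 - 4*(-13)) - 337*(-1454) = (-10 + 52) + 489998 = 42 + 489998 = 490040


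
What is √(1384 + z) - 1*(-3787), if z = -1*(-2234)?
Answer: 3787 + 3*√402 ≈ 3847.1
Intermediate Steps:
z = 2234
√(1384 + z) - 1*(-3787) = √(1384 + 2234) - 1*(-3787) = √3618 + 3787 = 3*√402 + 3787 = 3787 + 3*√402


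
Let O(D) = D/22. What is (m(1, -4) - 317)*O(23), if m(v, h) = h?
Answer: -7383/22 ≈ -335.59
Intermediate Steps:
O(D) = D/22 (O(D) = D*(1/22) = D/22)
(m(1, -4) - 317)*O(23) = (-4 - 317)*((1/22)*23) = -321*23/22 = -7383/22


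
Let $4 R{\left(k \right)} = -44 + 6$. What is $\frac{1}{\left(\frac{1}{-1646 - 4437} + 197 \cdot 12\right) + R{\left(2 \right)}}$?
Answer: $\frac{12166}{28644845} \approx 0.00042472$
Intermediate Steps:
$R{\left(k \right)} = - \frac{19}{2}$ ($R{\left(k \right)} = \frac{-44 + 6}{4} = \frac{1}{4} \left(-38\right) = - \frac{19}{2}$)
$\frac{1}{\left(\frac{1}{-1646 - 4437} + 197 \cdot 12\right) + R{\left(2 \right)}} = \frac{1}{\left(\frac{1}{-1646 - 4437} + 197 \cdot 12\right) - \frac{19}{2}} = \frac{1}{\left(\frac{1}{-6083} + 2364\right) - \frac{19}{2}} = \frac{1}{\left(- \frac{1}{6083} + 2364\right) - \frac{19}{2}} = \frac{1}{\frac{14380211}{6083} - \frac{19}{2}} = \frac{1}{\frac{28644845}{12166}} = \frac{12166}{28644845}$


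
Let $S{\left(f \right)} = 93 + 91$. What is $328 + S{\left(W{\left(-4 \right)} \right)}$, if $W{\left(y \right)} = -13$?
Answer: $512$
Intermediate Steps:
$S{\left(f \right)} = 184$
$328 + S{\left(W{\left(-4 \right)} \right)} = 328 + 184 = 512$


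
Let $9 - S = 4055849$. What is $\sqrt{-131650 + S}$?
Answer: $i \sqrt{4187490} \approx 2046.3 i$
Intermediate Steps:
$S = -4055840$ ($S = 9 - 4055849 = -4055840$)
$\sqrt{-131650 + S} = \sqrt{-131650 - 4055840} = \sqrt{-4187490} = i \sqrt{4187490}$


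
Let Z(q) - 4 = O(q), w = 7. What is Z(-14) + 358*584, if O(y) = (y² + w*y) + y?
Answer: 209160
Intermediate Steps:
O(y) = y² + 8*y (O(y) = (y² + 7*y) + y = y² + 8*y)
Z(q) = 4 + q*(8 + q)
Z(-14) + 358*584 = (4 - 14*(8 - 14)) + 358*584 = (4 - 14*(-6)) + 209072 = (4 + 84) + 209072 = 88 + 209072 = 209160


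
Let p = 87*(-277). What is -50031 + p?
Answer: -74130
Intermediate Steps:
p = -24099
-50031 + p = -50031 - 24099 = -74130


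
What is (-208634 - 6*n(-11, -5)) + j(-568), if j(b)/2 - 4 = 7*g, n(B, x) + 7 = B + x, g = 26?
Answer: -208124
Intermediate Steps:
n(B, x) = -7 + B + x (n(B, x) = -7 + (B + x) = -7 + B + x)
j(b) = 372 (j(b) = 8 + 2*(7*26) = 8 + 2*182 = 8 + 364 = 372)
(-208634 - 6*n(-11, -5)) + j(-568) = (-208634 - 6*(-7 - 11 - 5)) + 372 = (-208634 - 6*(-23)) + 372 = (-208634 + 138) + 372 = -208496 + 372 = -208124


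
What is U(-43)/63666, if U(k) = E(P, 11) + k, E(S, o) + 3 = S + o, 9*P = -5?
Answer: -160/286497 ≈ -0.00055847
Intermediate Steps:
P = -5/9 (P = (⅑)*(-5) = -5/9 ≈ -0.55556)
E(S, o) = -3 + S + o (E(S, o) = -3 + (S + o) = -3 + S + o)
U(k) = 67/9 + k (U(k) = (-3 - 5/9 + 11) + k = 67/9 + k)
U(-43)/63666 = (67/9 - 43)/63666 = -320/9*1/63666 = -160/286497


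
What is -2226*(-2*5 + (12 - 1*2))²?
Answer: 0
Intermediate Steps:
-2226*(-2*5 + (12 - 1*2))² = -2226*(-10 + (12 - 2))² = -2226*(-10 + 10)² = -2226*0² = -2226*0 = 0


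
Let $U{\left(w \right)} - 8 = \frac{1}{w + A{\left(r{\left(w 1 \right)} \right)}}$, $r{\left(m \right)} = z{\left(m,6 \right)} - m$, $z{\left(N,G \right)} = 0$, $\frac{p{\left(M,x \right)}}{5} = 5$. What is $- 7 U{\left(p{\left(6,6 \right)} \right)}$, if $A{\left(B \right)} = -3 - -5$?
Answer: $- \frac{1519}{27} \approx -56.259$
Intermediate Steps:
$p{\left(M,x \right)} = 25$ ($p{\left(M,x \right)} = 5 \cdot 5 = 25$)
$r{\left(m \right)} = - m$ ($r{\left(m \right)} = 0 - m = - m$)
$A{\left(B \right)} = 2$ ($A{\left(B \right)} = -3 + 5 = 2$)
$U{\left(w \right)} = 8 + \frac{1}{2 + w}$ ($U{\left(w \right)} = 8 + \frac{1}{w + 2} = 8 + \frac{1}{2 + w}$)
$- 7 U{\left(p{\left(6,6 \right)} \right)} = - 7 \frac{17 + 8 \cdot 25}{2 + 25} = - 7 \frac{17 + 200}{27} = - 7 \cdot \frac{1}{27} \cdot 217 = \left(-7\right) \frac{217}{27} = - \frac{1519}{27}$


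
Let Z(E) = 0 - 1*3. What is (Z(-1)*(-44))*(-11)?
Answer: -1452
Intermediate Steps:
Z(E) = -3 (Z(E) = 0 - 3 = -3)
(Z(-1)*(-44))*(-11) = -3*(-44)*(-11) = 132*(-11) = -1452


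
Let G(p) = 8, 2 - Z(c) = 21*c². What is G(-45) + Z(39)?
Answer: -31931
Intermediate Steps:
Z(c) = 2 - 21*c²
G(-45) + Z(39) = 8 + (2 - 21*39²) = 8 + (2 - 21*1521) = 8 + (2 - 31941) = 8 - 31939 = -31931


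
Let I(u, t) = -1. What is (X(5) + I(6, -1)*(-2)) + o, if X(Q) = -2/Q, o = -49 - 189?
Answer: -1182/5 ≈ -236.40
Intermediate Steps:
o = -238
(X(5) + I(6, -1)*(-2)) + o = (-2/5 - 1*(-2)) - 238 = (-2*1/5 + 2) - 238 = (-2/5 + 2) - 238 = 8/5 - 238 = -1182/5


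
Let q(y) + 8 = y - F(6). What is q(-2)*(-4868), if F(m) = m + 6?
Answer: 107096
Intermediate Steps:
F(m) = 6 + m
q(y) = -20 + y (q(y) = -8 + (y - (6 + 6)) = -8 + (y - 1*12) = -8 + (y - 12) = -8 + (-12 + y) = -20 + y)
q(-2)*(-4868) = (-20 - 2)*(-4868) = -22*(-4868) = 107096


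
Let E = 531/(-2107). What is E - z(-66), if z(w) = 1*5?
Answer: -11066/2107 ≈ -5.2520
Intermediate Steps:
z(w) = 5
E = -531/2107 (E = 531*(-1/2107) = -531/2107 ≈ -0.25202)
E - z(-66) = -531/2107 - 1*5 = -531/2107 - 5 = -11066/2107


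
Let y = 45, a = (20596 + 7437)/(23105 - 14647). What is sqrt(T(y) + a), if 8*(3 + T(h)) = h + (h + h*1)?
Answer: sqrt(4918758358)/16916 ≈ 4.1460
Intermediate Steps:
a = 28033/8458 ≈ 3.3144
T(h) = -3 + 3*h/8 (T(h) = -3 + (h + (h + h*1))/8 = -3 + (h + (h + h))/8 = -3 + (h + 2*h)/8 = -3 + (3*h)/8 = -3 + 3*h/8)
sqrt(T(y) + a) = sqrt((-3 + (3/8)*45) + 28033/8458) = sqrt((-3 + 135/8) + 28033/8458) = sqrt(111/8 + 28033/8458) = sqrt(581551/33832) = sqrt(4918758358)/16916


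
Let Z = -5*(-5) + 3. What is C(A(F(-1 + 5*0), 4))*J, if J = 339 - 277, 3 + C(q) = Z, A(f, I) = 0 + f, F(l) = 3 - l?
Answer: 1550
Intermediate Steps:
Z = 28 (Z = 25 + 3 = 28)
A(f, I) = f
C(q) = 25 (C(q) = -3 + 28 = 25)
J = 62
C(A(F(-1 + 5*0), 4))*J = 25*62 = 1550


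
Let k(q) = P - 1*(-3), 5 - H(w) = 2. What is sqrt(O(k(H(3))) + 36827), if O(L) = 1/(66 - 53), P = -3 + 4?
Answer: 4*sqrt(388986)/13 ≈ 191.90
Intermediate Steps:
P = 1
H(w) = 3 (H(w) = 5 - 1*2 = 5 - 2 = 3)
k(q) = 4 (k(q) = 1 - 1*(-3) = 1 + 3 = 4)
O(L) = 1/13
sqrt(O(k(H(3))) + 36827) = sqrt(1/13 + 36827) = sqrt(478752/13) = 4*sqrt(388986)/13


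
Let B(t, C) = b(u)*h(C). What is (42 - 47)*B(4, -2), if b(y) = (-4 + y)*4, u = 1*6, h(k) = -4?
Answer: 160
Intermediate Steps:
u = 6
b(y) = -16 + 4*y
B(t, C) = -32 (B(t, C) = (-16 + 4*6)*(-4) = (-16 + 24)*(-4) = 8*(-4) = -32)
(42 - 47)*B(4, -2) = (42 - 47)*(-32) = -5*(-32) = 160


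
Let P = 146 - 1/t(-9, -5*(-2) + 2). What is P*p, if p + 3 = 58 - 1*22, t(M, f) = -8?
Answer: 38577/8 ≈ 4822.1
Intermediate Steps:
p = 33 (p = -3 + (58 - 1*22) = -3 + (58 - 22) = -3 + 36 = 33)
P = 1169/8 (P = 146 - 1/(-8) = 146 - 1*(-1/8) = 146 + 1/8 = 1169/8 ≈ 146.13)
P*p = (1169/8)*33 = 38577/8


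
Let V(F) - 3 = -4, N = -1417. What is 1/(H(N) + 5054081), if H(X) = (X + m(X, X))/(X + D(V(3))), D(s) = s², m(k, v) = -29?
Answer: 236/1192763357 ≈ 1.9786e-7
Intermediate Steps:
V(F) = -1 (V(F) = 3 - 4 = -1)
H(X) = (-29 + X)/(1 + X) (H(X) = (X - 29)/(X + (-1)²) = (-29 + X)/(X + 1) = (-29 + X)/(1 + X))
1/(H(N) + 5054081) = 1/((-29 - 1417)/(1 - 1417) + 5054081) = 1/(-1446/(-1416) + 5054081) = 1/(-1/1416*(-1446) + 5054081) = 1/(241/236 + 5054081) = 1/(1192763357/236) = 236/1192763357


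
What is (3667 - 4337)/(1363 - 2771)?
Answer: 335/704 ≈ 0.47585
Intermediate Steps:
(3667 - 4337)/(1363 - 2771) = -670/(-1408) = -670*(-1/1408) = 335/704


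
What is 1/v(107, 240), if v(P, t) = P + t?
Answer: 1/347 ≈ 0.0028818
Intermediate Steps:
1/v(107, 240) = 1/(107 + 240) = 1/347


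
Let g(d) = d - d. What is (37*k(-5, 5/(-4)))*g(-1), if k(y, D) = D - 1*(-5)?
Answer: 0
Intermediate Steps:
k(y, D) = 5 + D (k(y, D) = D + 5 = 5 + D)
g(d) = 0
(37*k(-5, 5/(-4)))*g(-1) = (37*(5 + 5/(-4)))*0 = (37*(5 + 5*(-¼)))*0 = (37*(5 - 5/4))*0 = (37*(15/4))*0 = (555/4)*0 = 0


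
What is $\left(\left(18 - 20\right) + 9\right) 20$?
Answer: $140$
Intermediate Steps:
$\left(\left(18 - 20\right) + 9\right) 20 = \left(-2 + 9\right) 20 = 7 \cdot 20 = 140$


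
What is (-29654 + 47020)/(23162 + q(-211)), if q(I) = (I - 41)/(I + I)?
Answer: 1832113/2443654 ≈ 0.74974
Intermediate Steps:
q(I) = (-41 + I)/(2*I) (q(I) = (-41 + I)/((2*I)) = (-41 + I)*(1/(2*I)) = (-41 + I)/(2*I))
(-29654 + 47020)/(23162 + q(-211)) = (-29654 + 47020)/(23162 + (½)*(-41 - 211)/(-211)) = 17366/(23162 + (½)*(-1/211)*(-252)) = 17366/(23162 + 126/211) = 17366/(4887308/211) = 17366*(211/4887308) = 1832113/2443654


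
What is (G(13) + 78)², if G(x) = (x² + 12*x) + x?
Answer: 173056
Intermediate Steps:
G(x) = x² + 13*x
(G(13) + 78)² = (13*(13 + 13) + 78)² = (13*26 + 78)² = (338 + 78)² = 416² = 173056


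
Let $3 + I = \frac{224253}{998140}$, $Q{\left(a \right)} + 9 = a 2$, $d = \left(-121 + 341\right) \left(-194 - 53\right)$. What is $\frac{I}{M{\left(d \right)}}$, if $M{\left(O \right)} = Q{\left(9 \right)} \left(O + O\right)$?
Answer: $\frac{923389}{325433565600} \approx 2.8374 \cdot 10^{-6}$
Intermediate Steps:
$d = -54340$ ($d = 220 \left(-247\right) = -54340$)
$Q{\left(a \right)} = -9 + 2 a$ ($Q{\left(a \right)} = -9 + a 2 = -9 + 2 a$)
$M{\left(O \right)} = 18 O$ ($M{\left(O \right)} = \left(-9 + 2 \cdot 9\right) \left(O + O\right) = \left(-9 + 18\right) 2 O = 9 \cdot 2 O = 18 O$)
$I = - \frac{2770167}{998140}$ ($I = -3 + \frac{224253}{998140} = - \frac{2770167}{998140} \approx -2.7753$)
$\frac{I}{M{\left(d \right)}} = - \frac{2770167}{998140 \cdot 18 \left(-54340\right)} = - \frac{2770167}{998140 \left(-978120\right)} = \left(- \frac{2770167}{998140}\right) \left(- \frac{1}{978120}\right) = \frac{923389}{325433565600}$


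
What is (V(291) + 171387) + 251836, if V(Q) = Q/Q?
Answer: 423224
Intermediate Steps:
V(Q) = 1
(V(291) + 171387) + 251836 = (1 + 171387) + 251836 = 171388 + 251836 = 423224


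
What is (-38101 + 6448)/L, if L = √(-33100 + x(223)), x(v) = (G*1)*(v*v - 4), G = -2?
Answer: 31653*I*√5302/26510 ≈ 86.941*I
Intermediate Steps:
x(v) = 8 - 2*v² (x(v) = (-2*1)*(v*v - 4) = -2*(v² - 4) = -2*(-4 + v²) = 8 - 2*v²)
L = 5*I*√5302 (L = √(-33100 + (8 - 2*223²)) = √(-33100 + (8 - 2*49729)) = √(-33100 + (8 - 99458)) = √(-33100 - 99450) = √(-132550) = 5*I*√5302 ≈ 364.07*I)
(-38101 + 6448)/L = (-38101 + 6448)/((5*I*√5302)) = -(-31653)*I*√5302/26510 = 31653*I*√5302/26510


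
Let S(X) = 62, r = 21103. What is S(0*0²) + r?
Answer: 21165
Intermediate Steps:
S(0*0²) + r = 62 + 21103 = 21165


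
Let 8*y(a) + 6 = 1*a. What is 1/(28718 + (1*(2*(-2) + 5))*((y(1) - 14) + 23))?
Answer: 8/229811 ≈ 3.4811e-5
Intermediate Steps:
y(a) = -¾ + a/8 (y(a) = -¾ + (1*a)/8 = -¾ + a/8)
1/(28718 + (1*(2*(-2) + 5))*((y(1) - 14) + 23)) = 1/(28718 + (1*(2*(-2) + 5))*(((-¾ + (⅛)*1) - 14) + 23)) = 1/(28718 + (1*(-4 + 5))*(((-¾ + ⅛) - 14) + 23)) = 1/(28718 + (1*1)*((-5/8 - 14) + 23)) = 1/(28718 + 1*(-117/8 + 23)) = 1/(28718 + 1*(67/8)) = 1/(28718 + 67/8) = 1/(229811/8) = 8/229811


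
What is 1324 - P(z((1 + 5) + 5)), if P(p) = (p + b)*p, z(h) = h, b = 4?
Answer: 1159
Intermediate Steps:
P(p) = p*(4 + p) (P(p) = (p + 4)*p = (4 + p)*p = p*(4 + p))
1324 - P(z((1 + 5) + 5)) = 1324 - ((1 + 5) + 5)*(4 + ((1 + 5) + 5)) = 1324 - (6 + 5)*(4 + (6 + 5)) = 1324 - 11*(4 + 11) = 1324 - 11*15 = 1324 - 1*165 = 1324 - 165 = 1159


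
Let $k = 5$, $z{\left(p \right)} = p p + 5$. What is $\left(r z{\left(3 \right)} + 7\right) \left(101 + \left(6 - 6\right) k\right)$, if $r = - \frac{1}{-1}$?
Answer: $2121$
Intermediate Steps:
$z{\left(p \right)} = 5 + p^{2}$ ($z{\left(p \right)} = p^{2} + 5 = 5 + p^{2}$)
$r = 1$ ($r = \left(-1\right) \left(-1\right) = 1$)
$\left(r z{\left(3 \right)} + 7\right) \left(101 + \left(6 - 6\right) k\right) = \left(1 \left(5 + 3^{2}\right) + 7\right) \left(101 + \left(6 - 6\right) 5\right) = \left(1 \left(5 + 9\right) + 7\right) \left(101 + 0 \cdot 5\right) = \left(1 \cdot 14 + 7\right) \left(101 + 0\right) = \left(14 + 7\right) 101 = 21 \cdot 101 = 2121$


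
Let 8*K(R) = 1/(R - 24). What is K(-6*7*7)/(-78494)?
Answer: 1/199688736 ≈ 5.0078e-9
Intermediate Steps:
K(R) = 1/(8*(-24 + R)) (K(R) = 1/(8*(R - 24)) = 1/(8*(-24 + R)))
K(-6*7*7)/(-78494) = (1/(8*(-24 - 6*7*7)))/(-78494) = (1/(8*(-24 - 42*7)))*(-1/78494) = (1/(8*(-24 - 294)))*(-1/78494) = ((1/8)/(-318))*(-1/78494) = ((1/8)*(-1/318))*(-1/78494) = -1/2544*(-1/78494) = 1/199688736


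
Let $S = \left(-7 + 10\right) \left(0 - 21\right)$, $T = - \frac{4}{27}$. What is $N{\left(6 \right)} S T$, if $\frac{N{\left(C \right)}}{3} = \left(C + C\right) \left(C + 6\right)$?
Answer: $4032$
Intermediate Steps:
$T = - \frac{4}{27}$ ($T = \left(-4\right) \frac{1}{27} = - \frac{4}{27} \approx -0.14815$)
$N{\left(C \right)} = 6 C \left(6 + C\right)$ ($N{\left(C \right)} = 3 \left(C + C\right) \left(C + 6\right) = 3 \cdot 2 C \left(6 + C\right) = 6 C \left(6 + C\right)$)
$S = -63$ ($S = 3 \left(-21\right) = -63$)
$N{\left(6 \right)} S T = 6 \cdot 6 \left(6 + 6\right) \left(-63\right) \left(- \frac{4}{27}\right) = 6 \cdot 6 \cdot 12 \left(-63\right) \left(- \frac{4}{27}\right) = 432 \left(-63\right) \left(- \frac{4}{27}\right) = \left(-27216\right) \left(- \frac{4}{27}\right) = 4032$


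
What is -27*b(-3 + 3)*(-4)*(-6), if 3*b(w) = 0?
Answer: 0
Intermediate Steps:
b(w) = 0 (b(w) = (⅓)*0 = 0)
-27*b(-3 + 3)*(-4)*(-6) = -27*0*(-4)*(-6) = -0*(-6) = -27*0*(-6) = 0*(-6) = 0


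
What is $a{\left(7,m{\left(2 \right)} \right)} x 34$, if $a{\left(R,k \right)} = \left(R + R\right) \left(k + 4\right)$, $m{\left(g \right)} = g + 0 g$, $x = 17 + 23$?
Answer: $114240$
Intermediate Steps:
$x = 40$
$m{\left(g \right)} = g$ ($m{\left(g \right)} = g + 0 = g$)
$a{\left(R,k \right)} = 2 R \left(4 + k\right)$
$a{\left(7,m{\left(2 \right)} \right)} x 34 = 2 \cdot 7 \left(4 + 2\right) 40 \cdot 34 = 2 \cdot 7 \cdot 6 \cdot 40 \cdot 34 = 84 \cdot 40 \cdot 34 = 3360 \cdot 34 = 114240$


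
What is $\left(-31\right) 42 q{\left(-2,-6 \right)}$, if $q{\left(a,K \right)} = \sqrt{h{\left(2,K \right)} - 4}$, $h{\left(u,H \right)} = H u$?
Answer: $- 5208 i \approx - 5208.0 i$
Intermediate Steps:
$q{\left(a,K \right)} = \sqrt{-4 + 2 K}$ ($q{\left(a,K \right)} = \sqrt{K 2 - 4} = \sqrt{2 K - 4} = \sqrt{-4 + 2 K}$)
$\left(-31\right) 42 q{\left(-2,-6 \right)} = \left(-31\right) 42 \sqrt{-4 + 2 \left(-6\right)} = - 1302 \sqrt{-4 - 12} = - 1302 \sqrt{-16} = - 1302 \cdot 4 i = - 5208 i$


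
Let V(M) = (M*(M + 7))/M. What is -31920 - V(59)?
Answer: -31986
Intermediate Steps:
V(M) = 7 + M (V(M) = (M*(7 + M))/M = 7 + M)
-31920 - V(59) = -31920 - (7 + 59) = -31920 - 1*66 = -31920 - 66 = -31986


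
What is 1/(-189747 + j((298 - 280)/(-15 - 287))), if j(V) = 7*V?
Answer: -151/28651860 ≈ -5.2702e-6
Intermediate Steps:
1/(-189747 + j((298 - 280)/(-15 - 287))) = 1/(-189747 + 7*((298 - 280)/(-15 - 287))) = 1/(-189747 + 7*(18/(-302))) = 1/(-189747 + 7*(18*(-1/302))) = 1/(-189747 + 7*(-9/151)) = 1/(-189747 - 63/151) = 1/(-28651860/151) = -151/28651860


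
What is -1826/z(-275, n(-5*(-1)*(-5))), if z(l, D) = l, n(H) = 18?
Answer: 166/25 ≈ 6.6400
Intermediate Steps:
-1826/z(-275, n(-5*(-1)*(-5))) = -1826/(-275) = -1826*(-1/275) = 166/25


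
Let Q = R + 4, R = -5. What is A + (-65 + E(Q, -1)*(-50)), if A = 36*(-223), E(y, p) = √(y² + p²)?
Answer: -8093 - 50*√2 ≈ -8163.7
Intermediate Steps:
Q = -1 (Q = -5 + 4 = -1)
E(y, p) = √(p² + y²)
A = -8028
A + (-65 + E(Q, -1)*(-50)) = -8028 + (-65 + √((-1)² + (-1)²)*(-50)) = -8028 + (-65 + √(1 + 1)*(-50)) = -8028 + (-65 + √2*(-50)) = -8028 + (-65 - 50*√2) = -8093 - 50*√2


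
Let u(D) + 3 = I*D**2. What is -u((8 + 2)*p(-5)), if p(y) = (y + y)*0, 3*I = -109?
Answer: 3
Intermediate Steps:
I = -109/3 (I = (1/3)*(-109) = -109/3 ≈ -36.333)
p(y) = 0 (p(y) = (2*y)*0 = 0)
u(D) = -3 - 109*D**2/3
-u((8 + 2)*p(-5)) = -(-3 - 109*((8 + 2)*0)**2/3) = -(-3 - 109*(10*0)**2/3) = -(-3 - 109/3*0**2) = -(-3 - 109/3*0) = -(-3 + 0) = -1*(-3) = 3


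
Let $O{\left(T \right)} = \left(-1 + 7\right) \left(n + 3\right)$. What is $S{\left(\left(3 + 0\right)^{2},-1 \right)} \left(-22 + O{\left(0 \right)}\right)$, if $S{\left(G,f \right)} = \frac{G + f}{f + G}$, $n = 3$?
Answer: $14$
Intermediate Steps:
$O{\left(T \right)} = 36$ ($O{\left(T \right)} = \left(-1 + 7\right) \left(3 + 3\right) = 6 \cdot 6 = 36$)
$S{\left(G,f \right)} = 1$ ($S{\left(G,f \right)} = \frac{G + f}{G + f} = 1$)
$S{\left(\left(3 + 0\right)^{2},-1 \right)} \left(-22 + O{\left(0 \right)}\right) = 1 \left(-22 + 36\right) = 1 \cdot 14 = 14$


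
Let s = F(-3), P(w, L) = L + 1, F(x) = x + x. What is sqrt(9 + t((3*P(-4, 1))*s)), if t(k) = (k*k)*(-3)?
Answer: 3*I*sqrt(431) ≈ 62.282*I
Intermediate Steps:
F(x) = 2*x
P(w, L) = 1 + L
s = -6 (s = 2*(-3) = -6)
t(k) = -3*k**2 (t(k) = k**2*(-3) = -3*k**2)
sqrt(9 + t((3*P(-4, 1))*s)) = sqrt(9 - 3*324*(1 + 1)**2) = sqrt(9 - 3*((3*2)*(-6))**2) = sqrt(9 - 3*(6*(-6))**2) = sqrt(9 - 3*(-36)**2) = sqrt(9 - 3*1296) = sqrt(9 - 3888) = sqrt(-3879) = 3*I*sqrt(431)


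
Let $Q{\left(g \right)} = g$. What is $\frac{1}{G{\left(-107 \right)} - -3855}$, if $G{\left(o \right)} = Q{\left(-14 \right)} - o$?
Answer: $\frac{1}{3948} \approx 0.00025329$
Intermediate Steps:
$G{\left(o \right)} = -14 - o$
$\frac{1}{G{\left(-107 \right)} - -3855} = \frac{1}{\left(-14 - -107\right) - -3855} = \frac{1}{\left(-14 + 107\right) + 3855} = \frac{1}{93 + 3855} = \frac{1}{3948}$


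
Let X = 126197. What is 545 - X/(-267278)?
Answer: 145792707/267278 ≈ 545.47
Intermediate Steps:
545 - X/(-267278) = 545 - 126197/(-267278) = 545 - 126197*(-1)/267278 = 545 - 1*(-126197/267278) = 545 + 126197/267278 = 145792707/267278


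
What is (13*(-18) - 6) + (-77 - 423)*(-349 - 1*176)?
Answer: 262260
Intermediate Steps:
(13*(-18) - 6) + (-77 - 423)*(-349 - 1*176) = (-234 - 6) - 500*(-349 - 176) = -240 - 500*(-525) = -240 + 262500 = 262260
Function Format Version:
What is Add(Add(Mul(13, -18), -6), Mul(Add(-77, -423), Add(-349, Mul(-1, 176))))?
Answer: 262260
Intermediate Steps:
Add(Add(Mul(13, -18), -6), Mul(Add(-77, -423), Add(-349, Mul(-1, 176)))) = Add(Add(-234, -6), Mul(-500, Add(-349, -176))) = Add(-240, Mul(-500, -525)) = Add(-240, 262500) = 262260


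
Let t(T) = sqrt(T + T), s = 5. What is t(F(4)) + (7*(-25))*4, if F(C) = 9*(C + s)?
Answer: -700 + 9*sqrt(2) ≈ -687.27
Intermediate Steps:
F(C) = 45 + 9*C (F(C) = 9*(C + 5) = 9*(5 + C) = 45 + 9*C)
t(T) = sqrt(2)*sqrt(T) (t(T) = sqrt(2*T) = sqrt(2)*sqrt(T))
t(F(4)) + (7*(-25))*4 = sqrt(2)*sqrt(45 + 9*4) + (7*(-25))*4 = sqrt(2)*sqrt(45 + 36) - 175*4 = sqrt(2)*sqrt(81) - 700 = sqrt(2)*9 - 700 = 9*sqrt(2) - 700 = -700 + 9*sqrt(2)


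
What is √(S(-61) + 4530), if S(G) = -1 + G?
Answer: 2*√1117 ≈ 66.843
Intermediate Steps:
√(S(-61) + 4530) = √((-1 - 61) + 4530) = √(-62 + 4530) = √4468 = 2*√1117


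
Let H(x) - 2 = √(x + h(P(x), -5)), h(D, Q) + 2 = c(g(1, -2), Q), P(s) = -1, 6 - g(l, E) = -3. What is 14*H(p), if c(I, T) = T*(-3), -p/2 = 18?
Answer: 28 + 14*I*√23 ≈ 28.0 + 67.142*I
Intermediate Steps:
g(l, E) = 9 (g(l, E) = 6 - 1*(-3) = 6 + 3 = 9)
p = -36 (p = -2*18 = -36)
c(I, T) = -3*T
h(D, Q) = -2 - 3*Q
H(x) = 2 + √(13 + x) (H(x) = 2 + √(x + (-2 - 3*(-5))) = 2 + √(x + (-2 + 15)) = 2 + √(x + 13) = 2 + √(13 + x))
14*H(p) = 14*(2 + √(13 - 36)) = 14*(2 + √(-23)) = 14*(2 + I*√23) = 28 + 14*I*√23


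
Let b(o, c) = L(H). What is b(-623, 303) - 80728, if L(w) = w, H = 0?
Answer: -80728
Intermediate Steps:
b(o, c) = 0
b(-623, 303) - 80728 = 0 - 80728 = -80728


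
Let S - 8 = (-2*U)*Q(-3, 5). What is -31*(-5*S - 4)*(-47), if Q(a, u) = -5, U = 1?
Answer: -136958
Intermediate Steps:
S = 18 (S = 8 - 2*1*(-5) = 8 - 2*(-5) = 8 + 10 = 18)
-31*(-5*S - 4)*(-47) = -31*(-5*18 - 4)*(-47) = -31*(-90 - 4)*(-47) = -(-2914)*(-47) = -31*4418 = -136958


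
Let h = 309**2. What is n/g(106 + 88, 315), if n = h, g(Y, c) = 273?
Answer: 31827/91 ≈ 349.75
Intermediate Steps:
h = 95481
n = 95481
n/g(106 + 88, 315) = 95481/273 = 95481*(1/273) = 31827/91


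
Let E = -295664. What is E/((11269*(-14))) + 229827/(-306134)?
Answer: 27126958247/24148768322 ≈ 1.1233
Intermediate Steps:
E/((11269*(-14))) + 229827/(-306134) = -295664/(11269*(-14)) + 229827/(-306134) = -295664/(-157766) + 229827*(-1/306134) = -295664*(-1/157766) - 229827/306134 = 147832/78883 - 229827/306134 = 27126958247/24148768322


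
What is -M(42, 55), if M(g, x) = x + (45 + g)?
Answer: -142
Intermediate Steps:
M(g, x) = 45 + g + x
-M(42, 55) = -(45 + 42 + 55) = -1*142 = -142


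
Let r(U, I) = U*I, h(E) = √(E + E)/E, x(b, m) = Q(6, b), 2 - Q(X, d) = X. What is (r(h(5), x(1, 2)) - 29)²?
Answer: 4237/5 + 232*√10/5 ≈ 994.13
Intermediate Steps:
Q(X, d) = 2 - X
x(b, m) = -4 (x(b, m) = 2 - 1*6 = 2 - 6 = -4)
h(E) = √2/√E (h(E) = √(2*E)/E = (√2*√E)/E = √2/√E)
r(U, I) = I*U
(r(h(5), x(1, 2)) - 29)² = (-4*√2/√5 - 29)² = (-4*√2*√5/5 - 29)² = (-4*√10/5 - 29)² = (-29 - 4*√10/5)²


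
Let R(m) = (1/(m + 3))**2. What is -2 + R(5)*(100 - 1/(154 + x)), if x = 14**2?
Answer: -9801/22400 ≈ -0.43754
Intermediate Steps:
x = 196
R(m) = (3 + m)**(-2) (R(m) = (1/(3 + m))**2 = (3 + m)**(-2))
-2 + R(5)*(100 - 1/(154 + x)) = -2 + (100 - 1/(154 + 196))/(3 + 5)**2 = -2 + (100 - 1/350)/8**2 = -2 + (100 - 1*1/350)/64 = -2 + (100 - 1/350)/64 = -2 + (1/64)*(34999/350) = -2 + 34999/22400 = -9801/22400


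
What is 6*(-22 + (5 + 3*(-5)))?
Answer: -192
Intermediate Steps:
6*(-22 + (5 + 3*(-5))) = 6*(-22 + (5 - 15)) = 6*(-22 - 10) = 6*(-32) = -192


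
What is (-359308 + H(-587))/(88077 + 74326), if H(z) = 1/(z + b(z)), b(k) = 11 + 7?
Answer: -204446253/92407307 ≈ -2.2124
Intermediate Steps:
b(k) = 18
H(z) = 1/(18 + z) (H(z) = 1/(z + 18) = 1/(18 + z))
(-359308 + H(-587))/(88077 + 74326) = (-359308 + 1/(18 - 587))/(88077 + 74326) = (-359308 + 1/(-569))/162403 = (-359308 - 1/569)*(1/162403) = -204446253/569*1/162403 = -204446253/92407307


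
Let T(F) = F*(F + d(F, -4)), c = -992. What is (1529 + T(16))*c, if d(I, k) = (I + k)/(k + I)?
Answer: -1786592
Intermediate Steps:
d(I, k) = 1 (d(I, k) = (I + k)/(I + k) = 1)
T(F) = F*(1 + F) (T(F) = F*(F + 1) = F*(1 + F))
(1529 + T(16))*c = (1529 + 16*(1 + 16))*(-992) = (1529 + 16*17)*(-992) = (1529 + 272)*(-992) = 1801*(-992) = -1786592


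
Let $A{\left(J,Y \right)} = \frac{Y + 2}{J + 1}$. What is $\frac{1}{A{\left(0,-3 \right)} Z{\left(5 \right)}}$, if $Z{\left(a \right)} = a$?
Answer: $- \frac{1}{5} \approx -0.2$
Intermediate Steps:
$A{\left(J,Y \right)} = \frac{2 + Y}{1 + J}$
$\frac{1}{A{\left(0,-3 \right)} Z{\left(5 \right)}} = \frac{1}{\frac{2 - 3}{1 + 0} \cdot 5} = \frac{1}{1^{-1} \left(-1\right) 5} = \frac{1}{1 \left(-1\right) 5} = \frac{1}{\left(-1\right) 5} = \frac{1}{-5} = - \frac{1}{5}$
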